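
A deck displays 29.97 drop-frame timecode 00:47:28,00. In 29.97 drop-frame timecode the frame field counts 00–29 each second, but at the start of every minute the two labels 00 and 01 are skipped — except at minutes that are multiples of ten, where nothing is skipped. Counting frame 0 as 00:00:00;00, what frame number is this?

Complete 10-minute blocks: 4, each 17982 frames → 71928.
Remaining 7 whole minutes in the current block: 1800 + 6 × 1798 = 12588 frames.
Within the current minute: 28 × 30 + 0 − 2 = 838 (labels ;00/;01 skipped at this minute). Total = 71928 + 12588 + 838 = 85354.

85354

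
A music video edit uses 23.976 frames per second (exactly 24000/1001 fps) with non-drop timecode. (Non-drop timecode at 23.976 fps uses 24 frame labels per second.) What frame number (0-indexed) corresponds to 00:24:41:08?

Total seconds to the label: (0 × 3600 + 24 × 60 + 41) = 1481.
Frame index = 1481 × 24 + 8 = 35552.

35552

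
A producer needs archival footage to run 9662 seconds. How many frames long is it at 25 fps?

241550 frames

Frames = 9662 × 25 = 241550.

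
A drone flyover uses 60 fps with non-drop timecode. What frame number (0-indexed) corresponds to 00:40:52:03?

Total seconds to the label: (0 × 3600 + 40 × 60 + 52) = 2452.
Frame index = 2452 × 60 + 3 = 147123.

frame 147123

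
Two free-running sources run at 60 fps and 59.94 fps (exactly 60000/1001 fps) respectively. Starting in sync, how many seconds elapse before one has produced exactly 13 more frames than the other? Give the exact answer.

The gap grows by |60000/1001 − 60| = 60/1001 frames per second.
Time for a 13-frame gap: 13 ÷ (60/1001) = 13013/60 s.

13013/60 seconds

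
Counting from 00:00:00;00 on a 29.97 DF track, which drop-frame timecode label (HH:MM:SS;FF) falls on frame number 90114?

00:50:06;24

Ten DF minutes hold 17982 frames, so frame 90114 lies in block 5 (frames 89910–107891) with 204 frames into that block.
The block's first minute is 1800 frames and the rest 1798 each; 204 frames reaches minute 0, so 5 × 18 + 0 × 2 = 90 labels have been skipped so far.
Adding those back, label number 90114 + 90 = 90204 at 30 labels/s is 3006 s + 24 f = 0 h 50 min 6 s frame 24, i.e. 00:50:06;24.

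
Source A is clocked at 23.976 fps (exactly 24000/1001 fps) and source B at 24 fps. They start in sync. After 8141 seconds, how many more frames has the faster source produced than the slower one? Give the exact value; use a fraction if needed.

27912/143 frames

A emits 24000/1001 × 8141 = 27912000/143 frames; B emits 24 × 8141 = 195384.
Difference = 27912/143 frames (≈ 195.1888); B is ahead of A.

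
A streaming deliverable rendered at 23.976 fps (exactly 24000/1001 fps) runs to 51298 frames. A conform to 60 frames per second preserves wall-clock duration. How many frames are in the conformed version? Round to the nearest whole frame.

Frames at target rate = 51298 × (60) / (24000/1001) = 25674649/200 ≈ 128373.245.
Nearest whole frame: 128373.

128373 frames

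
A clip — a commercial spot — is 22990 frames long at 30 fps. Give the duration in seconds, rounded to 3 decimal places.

Running time = 22990 × 1/30 = 2299/3 s ≈ 766.333 s.

766.333 seconds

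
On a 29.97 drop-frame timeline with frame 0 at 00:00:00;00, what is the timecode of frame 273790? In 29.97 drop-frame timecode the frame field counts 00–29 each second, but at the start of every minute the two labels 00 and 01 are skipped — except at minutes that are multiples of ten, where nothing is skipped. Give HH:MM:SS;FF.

Ten DF minutes hold 17982 frames, so frame 273790 lies in block 15 (frames 269730–287711) with 4060 frames into that block.
The block's first minute is 1800 frames and the rest 1798 each; 4060 frames reaches minute 2, so 15 × 18 + 2 × 2 = 274 labels have been skipped so far.
Adding those back, label number 273790 + 274 = 274064 at 30 labels/s is 9135 s + 14 f = 2 h 32 min 15 s frame 14, i.e. 02:32:15;14.

02:32:15;14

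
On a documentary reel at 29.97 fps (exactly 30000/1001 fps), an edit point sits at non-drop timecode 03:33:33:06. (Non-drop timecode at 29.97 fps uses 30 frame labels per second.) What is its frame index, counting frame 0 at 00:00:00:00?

384396

Total seconds to the label: (3 × 3600 + 33 × 60 + 33) = 12813.
Frame index = 12813 × 30 + 6 = 384396.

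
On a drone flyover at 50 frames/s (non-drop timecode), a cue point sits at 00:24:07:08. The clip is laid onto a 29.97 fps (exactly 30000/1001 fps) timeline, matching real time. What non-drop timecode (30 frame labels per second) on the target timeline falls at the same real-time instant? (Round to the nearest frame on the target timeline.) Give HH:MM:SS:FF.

00:24:05:21

Source frame index: (0×3600 + 24×60 + 7) × 50 + 8 = 72358.
Real time: 72358 / (50) = 36179/25 s.
Target frame: (36179/25) × (30000/1001) = 303600/7 ≈ 43371.429 → 43371.
At 30 labels/s: frame 43371 → 00:24:05:21.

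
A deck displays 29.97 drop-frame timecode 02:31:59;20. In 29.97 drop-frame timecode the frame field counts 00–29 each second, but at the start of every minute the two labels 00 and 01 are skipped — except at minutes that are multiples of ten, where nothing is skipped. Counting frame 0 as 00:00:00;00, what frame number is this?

As if non-drop at 30 labels/s: (2 × 3600 + 31 × 60 + 59) × 30 + 20 = 273590.
Minute boundaries passed: 151; those not divisible by 10: 151 − 15 = 136; dropped labels = 2 × 136 = 272.
Actual frame index = 273590 − 272 = 273318.

273318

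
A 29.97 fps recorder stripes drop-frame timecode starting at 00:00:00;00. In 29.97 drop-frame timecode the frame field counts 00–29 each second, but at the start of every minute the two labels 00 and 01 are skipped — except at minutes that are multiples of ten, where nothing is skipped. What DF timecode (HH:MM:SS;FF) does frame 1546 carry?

00:00:51;16

Ten DF minutes hold 17982 frames, so frame 1546 lies in block 0 (frames 0–17981) with 1546 frames into that block.
The block's first minute is 1800 frames and the rest 1798 each; 1546 frames reaches minute 0, so 0 × 18 + 0 × 2 = 0 labels have been skipped so far.
Adding those back, label number 1546 + 0 = 1546 at 30 labels/s is 51 s + 16 f = 0 h 0 min 51 s frame 16, i.e. 00:00:51;16.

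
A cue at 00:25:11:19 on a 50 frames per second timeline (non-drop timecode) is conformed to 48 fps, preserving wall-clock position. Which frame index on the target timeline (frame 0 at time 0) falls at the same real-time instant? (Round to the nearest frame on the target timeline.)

Source frame index: (0×3600 + 25×60 + 11) × 50 + 19 = 75569.
Real time: 75569 / (50) = 75569/50 s.
Target frame: (75569/50) × (48) = 1813656/25 ≈ 72546.240 → 72546.

frame 72546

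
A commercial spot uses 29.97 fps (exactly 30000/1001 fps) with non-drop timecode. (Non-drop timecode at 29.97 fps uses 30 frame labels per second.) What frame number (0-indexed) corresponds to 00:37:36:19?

Total seconds to the label: (0 × 3600 + 37 × 60 + 36) = 2256.
Frame index = 2256 × 30 + 19 = 67699.

67699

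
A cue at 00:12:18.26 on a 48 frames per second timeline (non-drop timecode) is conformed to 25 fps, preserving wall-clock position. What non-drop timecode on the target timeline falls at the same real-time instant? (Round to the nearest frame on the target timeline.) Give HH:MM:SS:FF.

00:12:18:14

Source frame index: (0×3600 + 12×60 + 18) × 48 + 26 = 35450.
Real time: 35450 / (48) = 17725/24 s.
Target frame: (17725/24) × (25) = 443125/24 ≈ 18463.542 → 18464.
At 25 labels/s: frame 18464 → 00:12:18:14.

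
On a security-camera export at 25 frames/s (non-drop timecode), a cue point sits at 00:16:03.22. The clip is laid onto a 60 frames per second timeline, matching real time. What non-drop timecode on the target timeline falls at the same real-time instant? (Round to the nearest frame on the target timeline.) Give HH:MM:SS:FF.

00:16:03:53

Source frame index: (0×3600 + 16×60 + 3) × 25 + 22 = 24097.
Real time: 24097 / (25) = 24097/25 s.
Target frame: (24097/25) × (60) = 289164/5 ≈ 57832.800 → 57833.
At 60 labels/s: frame 57833 → 00:16:03:53.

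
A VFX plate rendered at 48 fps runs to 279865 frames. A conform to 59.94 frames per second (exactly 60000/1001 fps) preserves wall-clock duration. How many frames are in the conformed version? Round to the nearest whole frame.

Frames at target rate = 279865 × (60000/1001) / (48) = 349831250/1001 ≈ 349481.768.
Nearest whole frame: 349482.

349482 frames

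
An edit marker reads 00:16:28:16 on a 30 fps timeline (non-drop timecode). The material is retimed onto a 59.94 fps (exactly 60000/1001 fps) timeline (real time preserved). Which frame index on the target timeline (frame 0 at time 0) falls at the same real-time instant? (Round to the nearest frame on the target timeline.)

Source frame index: (0×3600 + 16×60 + 28) × 30 + 16 = 29656.
Real time: 29656 / (30) = 14828/15 s.
Target frame: (14828/15) × (60000/1001) = 5392000/91 ≈ 59252.747 → 59253.

frame 59253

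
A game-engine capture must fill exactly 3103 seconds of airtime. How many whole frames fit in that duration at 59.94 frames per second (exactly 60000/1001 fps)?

Frames = 3103 × 60000/1001 = 186180000/1001 ≈ 185994.0060.
Complete frames: 185994.

185994 frames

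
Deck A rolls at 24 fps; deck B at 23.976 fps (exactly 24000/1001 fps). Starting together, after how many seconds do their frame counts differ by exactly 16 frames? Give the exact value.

The gap grows by |24000/1001 − 24| = 24/1001 frames per second.
Time for a 16-frame gap: 16 ÷ (24/1001) = 2002/3 s.

2002/3 seconds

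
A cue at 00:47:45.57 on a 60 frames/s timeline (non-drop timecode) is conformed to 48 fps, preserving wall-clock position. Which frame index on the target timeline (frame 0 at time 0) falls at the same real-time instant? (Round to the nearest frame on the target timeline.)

Source frame index: (0×3600 + 47×60 + 45) × 60 + 57 = 171957.
Real time: 171957 / (60) = 57319/20 s.
Target frame: (57319/20) × (48) = 687828/5 ≈ 137565.600 → 137566.

frame 137566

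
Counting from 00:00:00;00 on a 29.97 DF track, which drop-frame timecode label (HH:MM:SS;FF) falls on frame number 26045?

00:14:29;01

Ten DF minutes hold 17982 frames, so frame 26045 lies in block 1 (frames 17982–35963) with 8063 frames into that block.
The block's first minute is 1800 frames and the rest 1798 each; 8063 frames reaches minute 4, so 1 × 18 + 4 × 2 = 26 labels have been skipped so far.
Adding those back, label number 26045 + 26 = 26071 at 30 labels/s is 869 s + 1 f = 0 h 14 min 29 s frame 1, i.e. 00:14:29;01.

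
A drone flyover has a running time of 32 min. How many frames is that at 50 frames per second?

96000 frames

32 min = 1920 s.
Frames = 1920 × 50 = 96000.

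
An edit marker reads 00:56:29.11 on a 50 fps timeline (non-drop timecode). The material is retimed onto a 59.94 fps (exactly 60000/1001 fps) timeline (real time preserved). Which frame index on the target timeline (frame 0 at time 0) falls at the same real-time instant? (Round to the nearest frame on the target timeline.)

Source frame index: (0×3600 + 56×60 + 29) × 50 + 11 = 169461.
Real time: 169461 / (50) = 169461/50 s.
Target frame: (169461/50) × (60000/1001) = 203353200/1001 ≈ 203150.050 → 203150.

frame 203150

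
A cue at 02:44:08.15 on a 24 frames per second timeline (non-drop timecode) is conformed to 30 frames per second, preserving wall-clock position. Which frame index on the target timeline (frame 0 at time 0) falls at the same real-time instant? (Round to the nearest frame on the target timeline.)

Source frame index: (2×3600 + 44×60 + 8) × 24 + 15 = 236367.
Real time: 236367 / (24) = 78789/8 s.
Target frame: (78789/8) × (30) = 1181835/4 ≈ 295458.750 → 295459.

frame 295459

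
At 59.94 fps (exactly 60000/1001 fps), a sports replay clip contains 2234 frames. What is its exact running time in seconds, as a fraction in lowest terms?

Running time = 2234 ÷ (60000/1001) = 2234 × 1001/60000 = 1118117/30000 s.

1118117/30000 seconds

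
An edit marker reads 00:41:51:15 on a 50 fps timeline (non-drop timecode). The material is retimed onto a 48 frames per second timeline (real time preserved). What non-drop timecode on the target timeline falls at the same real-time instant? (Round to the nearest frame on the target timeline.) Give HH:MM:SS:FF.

Source frame index: (0×3600 + 41×60 + 51) × 50 + 15 = 125565.
Real time: 125565 / (50) = 25113/10 s.
Target frame: (25113/10) × (48) = 602712/5 ≈ 120542.400 → 120542.
At 48 labels/s: frame 120542 → 00:41:51:14.

00:41:51:14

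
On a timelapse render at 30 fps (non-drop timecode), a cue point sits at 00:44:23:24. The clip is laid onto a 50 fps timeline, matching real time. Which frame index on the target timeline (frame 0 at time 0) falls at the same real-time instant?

frame 133190

Source frame index: (0×3600 + 44×60 + 23) × 30 + 24 = 79914.
Real time: 79914 / (30) = 13319/5 s.
Target frame: (13319/5) × (50) = 133190.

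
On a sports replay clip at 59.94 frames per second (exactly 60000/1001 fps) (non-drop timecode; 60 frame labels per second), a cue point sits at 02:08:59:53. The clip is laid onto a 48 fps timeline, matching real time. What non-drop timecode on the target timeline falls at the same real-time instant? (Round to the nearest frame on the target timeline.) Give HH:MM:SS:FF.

Source frame index: (2×3600 + 8×60 + 59) × 60 + 53 = 464393.
Real time: 464393 / (60000/1001) = 464857393/60000 s.
Target frame: (464857393/60000) × (48) = 464857393/1250 ≈ 371885.914 → 371886.
At 48 labels/s: frame 371886 → 02:09:07:30.

02:09:07:30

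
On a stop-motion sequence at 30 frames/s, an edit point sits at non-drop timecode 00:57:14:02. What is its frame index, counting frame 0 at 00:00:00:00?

frame 103022

Total seconds to the label: (0 × 3600 + 57 × 60 + 14) = 3434.
Frame index = 3434 × 30 + 2 = 103022.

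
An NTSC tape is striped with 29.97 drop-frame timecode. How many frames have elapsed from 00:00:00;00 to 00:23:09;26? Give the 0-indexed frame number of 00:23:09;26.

41654

As if non-drop at 30 labels/s: (0 × 3600 + 23 × 60 + 9) × 30 + 26 = 41696.
Minute boundaries passed: 23; those not divisible by 10: 23 − 2 = 21; dropped labels = 2 × 21 = 42.
Actual frame index = 41696 − 42 = 41654.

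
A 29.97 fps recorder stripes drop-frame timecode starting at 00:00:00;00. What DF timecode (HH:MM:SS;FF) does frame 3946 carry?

00:02:11;20

Ten DF minutes hold 17982 frames, so frame 3946 lies in block 0 (frames 0–17981) with 3946 frames into that block.
The block's first minute is 1800 frames and the rest 1798 each; 3946 frames reaches minute 2, so 0 × 18 + 2 × 2 = 4 labels have been skipped so far.
Adding those back, label number 3946 + 4 = 3950 at 30 labels/s is 131 s + 20 f = 0 h 2 min 11 s frame 20, i.e. 00:02:11;20.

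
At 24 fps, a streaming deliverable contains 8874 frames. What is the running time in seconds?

369.75 seconds

Running time = 8874 / (24) = 369.75 s.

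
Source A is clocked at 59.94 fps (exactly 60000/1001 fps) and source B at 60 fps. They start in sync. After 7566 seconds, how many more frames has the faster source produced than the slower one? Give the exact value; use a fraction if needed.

34920/77 frames

A emits 60000/1001 × 7566 = 34920000/77 frames; B emits 60 × 7566 = 453960.
Difference = 34920/77 frames (≈ 453.5065); B is ahead of A.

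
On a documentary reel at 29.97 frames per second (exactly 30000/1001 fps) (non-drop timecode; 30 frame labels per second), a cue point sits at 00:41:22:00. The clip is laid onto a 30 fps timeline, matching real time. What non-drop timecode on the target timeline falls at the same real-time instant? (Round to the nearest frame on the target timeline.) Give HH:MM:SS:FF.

00:41:24:14

Source frame index: (0×3600 + 41×60 + 22) × 30 + 0 = 74460.
Real time: 74460 / (30000/1001) = 1242241/500 s.
Target frame: (1242241/500) × (30) = 3726723/50 ≈ 74534.460 → 74534.
At 30 labels/s: frame 74534 → 00:41:24:14.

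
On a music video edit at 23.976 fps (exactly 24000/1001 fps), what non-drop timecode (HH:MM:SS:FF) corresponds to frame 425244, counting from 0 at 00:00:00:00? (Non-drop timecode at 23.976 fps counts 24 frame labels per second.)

425244 ÷ 24 = 17718 full seconds, remainder 12 frames.
17718 s = 4 h 55 min 18 s.
Timecode: 04:55:18:12.

04:55:18:12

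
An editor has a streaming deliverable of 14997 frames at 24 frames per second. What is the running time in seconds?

624.875 seconds

Running time = 14997 / (24) = 624.875 s.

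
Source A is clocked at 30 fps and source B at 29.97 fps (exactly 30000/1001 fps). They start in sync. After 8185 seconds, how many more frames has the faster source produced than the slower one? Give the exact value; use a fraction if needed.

245550/1001 frames

A emits 30 × 8185 = 245550 frames; B emits 30000/1001 × 8185 = 245550000/1001.
Difference = 245550/1001 frames (≈ 245.3047); B is behind A.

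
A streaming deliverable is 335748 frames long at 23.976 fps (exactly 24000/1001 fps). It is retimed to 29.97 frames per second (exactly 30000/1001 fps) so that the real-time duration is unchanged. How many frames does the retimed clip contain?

Target frames = source frames × (target rate / source rate) = 335748 × (30000/1001)/(24000/1001) = 335748 × 5/4 = 419685.

419685 frames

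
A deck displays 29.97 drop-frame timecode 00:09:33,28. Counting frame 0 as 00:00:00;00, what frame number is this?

As if non-drop at 30 labels/s: (0 × 3600 + 9 × 60 + 33) × 30 + 28 = 17218.
Minute boundaries passed: 9; those not divisible by 10: 9 − 0 = 9; dropped labels = 2 × 9 = 18.
Actual frame index = 17218 − 18 = 17200.

17200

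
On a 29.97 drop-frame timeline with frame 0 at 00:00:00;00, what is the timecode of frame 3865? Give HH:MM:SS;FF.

00:02:08;29

Each 10-minute DF block holds 10 × 60 × 30 − 9 × 2 = 17982 frames. 3865 ÷ 17982 → 0 full blocks, remainder 3865.
Within the partial block the first minute is 1800 frames and each further minute 1798, so 2 further minute boundaries passed. Total skipped labels = 18 × 0 + 2 × 2 = 4.
Non-drop label index = 3865 + 4 = 3869; at 30 labels/s that is 00:02:08:29, i.e. DF 00:02:08;29.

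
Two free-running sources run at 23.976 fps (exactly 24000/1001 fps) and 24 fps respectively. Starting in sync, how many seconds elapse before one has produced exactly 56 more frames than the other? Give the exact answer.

7007/3 seconds

The gap grows by |24 − 24000/1001| = 24/1001 frames per second.
Time for a 56-frame gap: 56 ÷ (24/1001) = 7007/3 s.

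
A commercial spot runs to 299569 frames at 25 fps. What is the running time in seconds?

Running time = 299569 / (25) = 11982.76 s.

11982.76 seconds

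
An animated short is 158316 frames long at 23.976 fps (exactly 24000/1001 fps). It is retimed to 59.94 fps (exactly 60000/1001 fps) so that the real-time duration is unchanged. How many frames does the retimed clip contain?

395790 frames

Target frames = source frames × (target rate / source rate) = 158316 × (60000/1001)/(24000/1001) = 158316 × 5/2 = 395790.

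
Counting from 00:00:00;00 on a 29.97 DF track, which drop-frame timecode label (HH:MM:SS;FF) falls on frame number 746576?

Each 10-minute DF block holds 10 × 60 × 30 − 9 × 2 = 17982 frames. 746576 ÷ 17982 → 41 full blocks, remainder 9314.
Within the partial block the first minute is 1800 frames and each further minute 1798, so 5 further minute boundaries passed. Total skipped labels = 18 × 41 + 2 × 5 = 748.
Non-drop label index = 746576 + 748 = 747324; at 30 labels/s that is 06:55:10:24, i.e. DF 06:55:10;24.

06:55:10;24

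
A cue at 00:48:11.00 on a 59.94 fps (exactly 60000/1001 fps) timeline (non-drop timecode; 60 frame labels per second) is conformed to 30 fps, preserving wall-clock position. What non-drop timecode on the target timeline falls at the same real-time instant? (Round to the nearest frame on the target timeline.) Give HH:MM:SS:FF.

00:48:13:27

Source frame index: (0×3600 + 48×60 + 11) × 60 + 0 = 173460.
Real time: 173460 / (60000/1001) = 2893891/1000 s.
Target frame: (2893891/1000) × (30) = 8681673/100 ≈ 86816.730 → 86817.
At 30 labels/s: frame 86817 → 00:48:13:27.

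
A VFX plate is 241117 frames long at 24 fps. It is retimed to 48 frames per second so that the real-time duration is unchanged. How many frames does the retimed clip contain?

482234 frames

Target frames = source frames × (target rate / source rate) = 241117 × (48)/(24) = 241117 × 2 = 482234.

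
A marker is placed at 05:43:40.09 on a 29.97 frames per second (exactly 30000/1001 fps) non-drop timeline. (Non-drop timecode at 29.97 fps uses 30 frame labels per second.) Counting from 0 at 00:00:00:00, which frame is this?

frame 618609

Total seconds to the label: (5 × 3600 + 43 × 60 + 40) = 20620.
Frame index = 20620 × 30 + 9 = 618609.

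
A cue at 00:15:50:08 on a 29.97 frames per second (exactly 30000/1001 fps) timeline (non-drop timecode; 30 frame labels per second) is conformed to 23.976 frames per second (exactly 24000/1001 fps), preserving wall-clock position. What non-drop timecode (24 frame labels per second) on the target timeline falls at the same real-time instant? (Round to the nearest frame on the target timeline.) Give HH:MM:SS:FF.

Source frame index: (0×3600 + 15×60 + 50) × 30 + 8 = 28508.
Real time: 28508 / (30000/1001) = 7134127/7500 s.
Target frame: (7134127/7500) × (24000/1001) = 114032/5 ≈ 22806.400 → 22806.
At 24 labels/s: frame 22806 → 00:15:50:06.

00:15:50:06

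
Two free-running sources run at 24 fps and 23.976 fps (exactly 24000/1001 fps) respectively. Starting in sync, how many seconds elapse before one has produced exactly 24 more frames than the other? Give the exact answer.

The gap grows by |24000/1001 − 24| = 24/1001 frames per second.
Time for a 24-frame gap: 24 ÷ (24/1001) = 1001 s.

1001 seconds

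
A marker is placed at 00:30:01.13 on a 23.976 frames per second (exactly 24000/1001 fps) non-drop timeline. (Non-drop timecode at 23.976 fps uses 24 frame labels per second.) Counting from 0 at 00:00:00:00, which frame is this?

Total seconds to the label: (0 × 3600 + 30 × 60 + 1) = 1801.
Frame index = 1801 × 24 + 13 = 43237.

43237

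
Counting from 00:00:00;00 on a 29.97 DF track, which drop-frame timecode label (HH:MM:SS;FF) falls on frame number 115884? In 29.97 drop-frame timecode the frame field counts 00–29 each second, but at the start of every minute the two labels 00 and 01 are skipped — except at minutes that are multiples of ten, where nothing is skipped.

Each 10-minute DF block holds 10 × 60 × 30 − 9 × 2 = 17982 frames. 115884 ÷ 17982 → 6 full blocks, remainder 7992.
Within the partial block the first minute is 1800 frames and each further minute 1798, so 4 further minute boundaries passed. Total skipped labels = 18 × 6 + 2 × 4 = 116.
Non-drop label index = 115884 + 116 = 116000; at 30 labels/s that is 01:04:26:20, i.e. DF 01:04:26;20.

01:04:26;20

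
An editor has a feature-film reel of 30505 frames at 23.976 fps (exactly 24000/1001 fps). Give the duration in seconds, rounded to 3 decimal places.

Running time = 30505 × 1001/24000 = 6107101/4800 s ≈ 1272.313 s.

1272.313 seconds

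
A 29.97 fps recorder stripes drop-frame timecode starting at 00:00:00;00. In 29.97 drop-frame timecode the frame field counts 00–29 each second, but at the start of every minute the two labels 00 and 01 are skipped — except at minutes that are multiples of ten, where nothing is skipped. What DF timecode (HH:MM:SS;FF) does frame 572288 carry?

05:18:15;12

Ten DF minutes hold 17982 frames, so frame 572288 lies in block 31 (frames 557442–575423) with 14846 frames into that block.
The block's first minute is 1800 frames and the rest 1798 each; 14846 frames reaches minute 8, so 31 × 18 + 8 × 2 = 574 labels have been skipped so far.
Adding those back, label number 572288 + 574 = 572862 at 30 labels/s is 19095 s + 12 f = 5 h 18 min 15 s frame 12, i.e. 05:18:15;12.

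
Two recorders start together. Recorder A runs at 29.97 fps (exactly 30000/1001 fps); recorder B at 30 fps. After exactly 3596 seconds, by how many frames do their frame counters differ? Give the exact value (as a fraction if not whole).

107880/1001 frames

A emits 30000/1001 × 3596 = 107880000/1001 frames; B emits 30 × 3596 = 107880.
Difference = 107880/1001 frames (≈ 107.7722); B is ahead of A.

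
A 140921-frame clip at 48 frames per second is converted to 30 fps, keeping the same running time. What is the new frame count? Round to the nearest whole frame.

Frames at target rate = 140921 × (30) / (48) = 704605/8 ≈ 88075.625.
Nearest whole frame: 88076.

88076 frames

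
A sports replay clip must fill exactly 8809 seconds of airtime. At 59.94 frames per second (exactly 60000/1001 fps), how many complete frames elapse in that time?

528011 frames

Frames = 8809 × 60000/1001 = 528540000/1001 ≈ 528011.9880.
Complete frames: 528011.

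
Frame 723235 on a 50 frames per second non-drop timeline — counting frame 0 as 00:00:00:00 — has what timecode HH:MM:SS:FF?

04:01:04:35

723235 ÷ 50 = 14464 full seconds, remainder 35 frames.
14464 s = 4 h 1 min 4 s.
Timecode: 04:01:04:35.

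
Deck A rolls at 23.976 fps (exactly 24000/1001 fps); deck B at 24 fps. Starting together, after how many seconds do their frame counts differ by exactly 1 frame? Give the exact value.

The gap grows by |24 − 24000/1001| = 24/1001 frames per second.
Time for a 1-frame gap: 1 ÷ (24/1001) = 1001/24 s.

1001/24 seconds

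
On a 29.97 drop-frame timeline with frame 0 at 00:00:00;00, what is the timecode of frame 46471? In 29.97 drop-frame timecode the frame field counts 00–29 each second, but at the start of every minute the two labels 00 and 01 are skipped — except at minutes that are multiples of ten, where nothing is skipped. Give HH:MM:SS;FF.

00:25:50;17

Each 10-minute DF block holds 10 × 60 × 30 − 9 × 2 = 17982 frames. 46471 ÷ 17982 → 2 full blocks, remainder 10507.
Within the partial block the first minute is 1800 frames and each further minute 1798, so 5 further minute boundaries passed. Total skipped labels = 18 × 2 + 2 × 5 = 46.
Non-drop label index = 46471 + 46 = 46517; at 30 labels/s that is 00:25:50:17, i.e. DF 00:25:50;17.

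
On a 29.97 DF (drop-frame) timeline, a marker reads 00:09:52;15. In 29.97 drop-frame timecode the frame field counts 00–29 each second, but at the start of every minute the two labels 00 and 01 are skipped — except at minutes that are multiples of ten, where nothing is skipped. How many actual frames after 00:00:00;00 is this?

17757

As if non-drop at 30 labels/s: (0 × 3600 + 9 × 60 + 52) × 30 + 15 = 17775.
Minute boundaries passed: 9; those not divisible by 10: 9 − 0 = 9; dropped labels = 2 × 9 = 18.
Actual frame index = 17775 − 18 = 17757.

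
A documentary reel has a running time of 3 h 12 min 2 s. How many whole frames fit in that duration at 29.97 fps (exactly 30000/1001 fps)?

3 h 12 min 2 s = 11522 s.
Frames = 11522 × 30000/1001 = 49380000/143 ≈ 345314.6853.
Complete frames: 345314.

345314 frames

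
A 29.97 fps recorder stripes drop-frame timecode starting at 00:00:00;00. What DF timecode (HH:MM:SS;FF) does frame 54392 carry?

00:30:14;26

Each 10-minute DF block holds 10 × 60 × 30 − 9 × 2 = 17982 frames. 54392 ÷ 17982 → 3 full blocks, remainder 446.
Within the partial block the first minute is 1800 frames and each further minute 1798, so 0 further minute boundaries passed. Total skipped labels = 18 × 3 + 2 × 0 = 54.
Non-drop label index = 54392 + 54 = 54446; at 30 labels/s that is 00:30:14:26, i.e. DF 00:30:14;26.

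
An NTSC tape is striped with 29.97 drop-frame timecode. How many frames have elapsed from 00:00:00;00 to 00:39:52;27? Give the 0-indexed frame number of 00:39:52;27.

71715

As if non-drop at 30 labels/s: (0 × 3600 + 39 × 60 + 52) × 30 + 27 = 71787.
Minute boundaries passed: 39; those not divisible by 10: 39 − 3 = 36; dropped labels = 2 × 36 = 72.
Actual frame index = 71787 − 72 = 71715.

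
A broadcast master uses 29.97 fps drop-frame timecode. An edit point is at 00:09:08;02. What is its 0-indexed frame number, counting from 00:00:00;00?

Complete 10-minute blocks: 0, each 17982 frames → 0.
Remaining 9 whole minutes in the current block: 1800 + 8 × 1798 = 16184 frames.
Within the current minute: 8 × 30 + 2 − 2 = 240 (labels ;00/;01 skipped at this minute). Total = 0 + 16184 + 240 = 16424.

16424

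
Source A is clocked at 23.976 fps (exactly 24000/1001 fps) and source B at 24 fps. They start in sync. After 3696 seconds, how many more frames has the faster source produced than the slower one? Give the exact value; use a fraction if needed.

A emits 24000/1001 × 3696 = 1152000/13 frames; B emits 24 × 3696 = 88704.
Difference = 1152/13 frames (≈ 88.6154); B is ahead of A.

1152/13 frames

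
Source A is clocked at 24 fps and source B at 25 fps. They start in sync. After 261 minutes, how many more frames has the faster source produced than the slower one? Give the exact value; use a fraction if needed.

15660 frames

261 min = 15660 s.
A emits 24 × 15660 = 375840 frames; B emits 25 × 15660 = 391500.
Difference = 15660 frames; B is ahead of A.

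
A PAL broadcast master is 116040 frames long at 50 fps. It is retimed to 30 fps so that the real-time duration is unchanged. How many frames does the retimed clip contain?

Target frames = source frames × (target rate / source rate) = 116040 × (30)/(50) = 116040 × 3/5 = 69624.

69624 frames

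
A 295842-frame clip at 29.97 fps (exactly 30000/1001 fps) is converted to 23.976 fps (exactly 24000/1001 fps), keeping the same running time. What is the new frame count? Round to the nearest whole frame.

Frames at target rate = 295842 × (24000/1001) / (30000/1001) = 1183368/5 ≈ 236673.600.
Nearest whole frame: 236674.

236674 frames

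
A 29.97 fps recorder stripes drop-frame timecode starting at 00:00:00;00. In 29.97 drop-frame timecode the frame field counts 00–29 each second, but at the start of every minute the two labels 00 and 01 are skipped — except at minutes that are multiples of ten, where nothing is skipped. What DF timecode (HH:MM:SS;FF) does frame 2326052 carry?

21:33:32;20

Each 10-minute DF block holds 10 × 60 × 30 − 9 × 2 = 17982 frames. 2326052 ÷ 17982 → 129 full blocks, remainder 6374.
Within the partial block the first minute is 1800 frames and each further minute 1798, so 3 further minute boundaries passed. Total skipped labels = 18 × 129 + 2 × 3 = 2328.
Non-drop label index = 2326052 + 2328 = 2328380; at 30 labels/s that is 21:33:32:20, i.e. DF 21:33:32;20.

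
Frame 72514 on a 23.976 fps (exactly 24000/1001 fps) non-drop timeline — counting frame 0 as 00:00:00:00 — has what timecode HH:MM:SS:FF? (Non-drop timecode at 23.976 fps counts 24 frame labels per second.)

00:50:21:10

72514 ÷ 24 = 3021 full seconds, remainder 10 frames.
3021 s = 0 h 50 min 21 s.
Timecode: 00:50:21:10.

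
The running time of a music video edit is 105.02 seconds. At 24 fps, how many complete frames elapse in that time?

Frames = 105.02 × 24 = 63012/25 ≈ 2520.4800.
Complete frames: 2520.

2520 frames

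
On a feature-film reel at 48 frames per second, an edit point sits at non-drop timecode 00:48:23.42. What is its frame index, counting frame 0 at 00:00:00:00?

Total seconds to the label: (0 × 3600 + 48 × 60 + 23) = 2903.
Frame index = 2903 × 48 + 42 = 139386.

frame 139386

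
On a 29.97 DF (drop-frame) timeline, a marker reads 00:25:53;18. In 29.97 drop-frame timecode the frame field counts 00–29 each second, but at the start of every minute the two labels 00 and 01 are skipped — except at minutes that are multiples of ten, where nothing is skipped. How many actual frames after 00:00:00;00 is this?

As if non-drop at 30 labels/s: (0 × 3600 + 25 × 60 + 53) × 30 + 18 = 46608.
Minute boundaries passed: 25; those not divisible by 10: 25 − 2 = 23; dropped labels = 2 × 23 = 46.
Actual frame index = 46608 − 46 = 46562.

46562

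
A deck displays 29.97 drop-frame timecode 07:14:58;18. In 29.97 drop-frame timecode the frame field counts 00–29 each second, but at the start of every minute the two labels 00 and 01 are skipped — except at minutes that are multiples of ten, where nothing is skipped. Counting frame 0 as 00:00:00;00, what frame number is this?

782176

As if non-drop at 30 labels/s: (7 × 3600 + 14 × 60 + 58) × 30 + 18 = 782958.
Minute boundaries passed: 434; those not divisible by 10: 434 − 43 = 391; dropped labels = 2 × 391 = 782.
Actual frame index = 782958 − 782 = 782176.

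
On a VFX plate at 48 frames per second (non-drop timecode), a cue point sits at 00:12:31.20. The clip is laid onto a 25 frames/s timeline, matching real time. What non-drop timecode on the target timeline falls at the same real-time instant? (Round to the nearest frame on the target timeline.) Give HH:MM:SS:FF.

Source frame index: (0×3600 + 12×60 + 31) × 48 + 20 = 36068.
Real time: 36068 / (48) = 9017/12 s.
Target frame: (9017/12) × (25) = 225425/12 ≈ 18785.417 → 18785.
At 25 labels/s: frame 18785 → 00:12:31:10.

00:12:31:10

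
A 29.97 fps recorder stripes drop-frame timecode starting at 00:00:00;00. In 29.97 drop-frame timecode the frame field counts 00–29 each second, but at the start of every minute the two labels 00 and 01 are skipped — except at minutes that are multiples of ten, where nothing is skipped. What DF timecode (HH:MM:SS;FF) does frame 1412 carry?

Each 10-minute DF block holds 10 × 60 × 30 − 9 × 2 = 17982 frames. 1412 ÷ 17982 → 0 full blocks, remainder 1412.
Within the partial block the first minute is 1800 frames and each further minute 1798, so 0 further minute boundaries passed. Total skipped labels = 18 × 0 + 2 × 0 = 0.
Non-drop label index = 1412 + 0 = 1412; at 30 labels/s that is 00:00:47:02, i.e. DF 00:00:47;02.

00:00:47;02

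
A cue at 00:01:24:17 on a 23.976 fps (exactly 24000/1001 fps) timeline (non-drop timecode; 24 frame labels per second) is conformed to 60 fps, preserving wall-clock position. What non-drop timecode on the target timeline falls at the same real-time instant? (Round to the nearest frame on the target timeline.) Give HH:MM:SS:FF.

Source frame index: (0×3600 + 1×60 + 24) × 24 + 17 = 2033.
Real time: 2033 / (24000/1001) = 2035033/24000 s.
Target frame: (2035033/24000) × (60) = 2035033/400 ≈ 5087.583 → 5088.
At 60 labels/s: frame 5088 → 00:01:24:48.

00:01:24:48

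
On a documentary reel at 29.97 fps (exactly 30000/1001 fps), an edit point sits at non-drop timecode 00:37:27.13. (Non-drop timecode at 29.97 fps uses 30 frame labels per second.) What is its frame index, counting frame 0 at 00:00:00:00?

Total seconds to the label: (0 × 3600 + 37 × 60 + 27) = 2247.
Frame index = 2247 × 30 + 13 = 67423.

67423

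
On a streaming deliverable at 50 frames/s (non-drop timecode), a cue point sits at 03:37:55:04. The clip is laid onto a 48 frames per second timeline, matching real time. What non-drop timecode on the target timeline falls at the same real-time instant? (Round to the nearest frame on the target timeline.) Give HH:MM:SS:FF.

Source frame index: (3×3600 + 37×60 + 55) × 50 + 4 = 653754.
Real time: 653754 / (50) = 326877/25 s.
Target frame: (326877/25) × (48) = 15690096/25 ≈ 627603.840 → 627604.
At 48 labels/s: frame 627604 → 03:37:55:04.

03:37:55:04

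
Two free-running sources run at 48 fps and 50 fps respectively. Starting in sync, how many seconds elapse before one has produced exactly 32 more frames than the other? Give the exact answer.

16 seconds

The gap grows by |50 − 48| = 2 frames per second.
Time for a 32-frame gap: 32 ÷ (2) = 16 s.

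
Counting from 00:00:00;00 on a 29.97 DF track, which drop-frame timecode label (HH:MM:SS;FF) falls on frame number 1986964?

Each 10-minute DF block holds 10 × 60 × 30 − 9 × 2 = 17982 frames. 1986964 ÷ 17982 → 110 full blocks, remainder 8944.
Within the partial block the first minute is 1800 frames and each further minute 1798, so 4 further minute boundaries passed. Total skipped labels = 18 × 110 + 2 × 4 = 1988.
Non-drop label index = 1986964 + 1988 = 1988952; at 30 labels/s that is 18:24:58:12, i.e. DF 18:24:58;12.

18:24:58;12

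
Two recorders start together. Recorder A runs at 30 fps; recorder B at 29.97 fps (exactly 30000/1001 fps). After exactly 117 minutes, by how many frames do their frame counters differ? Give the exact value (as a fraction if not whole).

117 min = 7020 s.
A emits 30 × 7020 = 210600 frames; B emits 30000/1001 × 7020 = 16200000/77.
Difference = 16200/77 frames (≈ 210.3896); B is behind A.

16200/77 frames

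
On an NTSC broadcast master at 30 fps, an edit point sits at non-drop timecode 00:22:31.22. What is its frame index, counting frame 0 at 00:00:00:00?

40552

Total seconds to the label: (0 × 3600 + 22 × 60 + 31) = 1351.
Frame index = 1351 × 30 + 22 = 40552.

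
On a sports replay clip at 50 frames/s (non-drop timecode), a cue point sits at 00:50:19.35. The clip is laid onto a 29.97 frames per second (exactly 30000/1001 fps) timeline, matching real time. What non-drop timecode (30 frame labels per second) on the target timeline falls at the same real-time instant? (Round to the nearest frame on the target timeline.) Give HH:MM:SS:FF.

00:50:16:20

Source frame index: (0×3600 + 50×60 + 19) × 50 + 35 = 150985.
Real time: 150985 / (50) = 30197/10 s.
Target frame: (30197/10) × (30000/1001) = 90591000/1001 ≈ 90500.500 → 90500.
At 30 labels/s: frame 90500 → 00:50:16:20.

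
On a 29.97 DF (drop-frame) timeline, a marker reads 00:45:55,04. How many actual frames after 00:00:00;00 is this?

82572

Complete 10-minute blocks: 4, each 17982 frames → 71928.
Remaining 5 whole minutes in the current block: 1800 + 4 × 1798 = 8992 frames.
Within the current minute: 55 × 30 + 4 − 2 = 1652 (labels ;00/;01 skipped at this minute). Total = 71928 + 8992 + 1652 = 82572.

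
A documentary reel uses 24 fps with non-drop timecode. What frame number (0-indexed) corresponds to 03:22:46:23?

Total seconds to the label: (3 × 3600 + 22 × 60 + 46) = 12166.
Frame index = 12166 × 24 + 23 = 292007.

292007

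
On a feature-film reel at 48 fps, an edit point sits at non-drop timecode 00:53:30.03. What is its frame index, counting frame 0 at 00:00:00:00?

Total seconds to the label: (0 × 3600 + 53 × 60 + 30) = 3210.
Frame index = 3210 × 48 + 3 = 154083.

frame 154083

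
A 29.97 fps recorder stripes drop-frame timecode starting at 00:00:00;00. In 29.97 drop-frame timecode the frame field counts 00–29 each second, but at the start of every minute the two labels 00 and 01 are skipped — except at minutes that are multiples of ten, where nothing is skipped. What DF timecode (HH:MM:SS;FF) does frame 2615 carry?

Ten DF minutes hold 17982 frames, so frame 2615 lies in block 0 (frames 0–17981) with 2615 frames into that block.
The block's first minute is 1800 frames and the rest 1798 each; 2615 frames reaches minute 1, so 0 × 18 + 1 × 2 = 2 labels have been skipped so far.
Adding those back, label number 2615 + 2 = 2617 at 30 labels/s is 87 s + 7 f = 0 h 1 min 27 s frame 7, i.e. 00:01:27;07.

00:01:27;07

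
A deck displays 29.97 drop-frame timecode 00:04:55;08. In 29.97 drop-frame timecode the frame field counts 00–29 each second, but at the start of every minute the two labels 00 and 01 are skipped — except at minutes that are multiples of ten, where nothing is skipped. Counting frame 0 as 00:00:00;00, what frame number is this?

8850

Complete 10-minute blocks: 0, each 17982 frames → 0.
Remaining 4 whole minutes in the current block: 1800 + 3 × 1798 = 7194 frames.
Within the current minute: 55 × 30 + 8 − 2 = 1656 (labels ;00/;01 skipped at this minute). Total = 0 + 7194 + 1656 = 8850.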